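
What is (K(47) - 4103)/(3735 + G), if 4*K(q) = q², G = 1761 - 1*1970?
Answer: -14203/14104 ≈ -1.0070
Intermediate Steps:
G = -209 (G = 1761 - 1970 = -209)
K(q) = q²/4
(K(47) - 4103)/(3735 + G) = ((¼)*47² - 4103)/(3735 - 209) = ((¼)*2209 - 4103)/3526 = (2209/4 - 4103)*(1/3526) = -14203/4*1/3526 = -14203/14104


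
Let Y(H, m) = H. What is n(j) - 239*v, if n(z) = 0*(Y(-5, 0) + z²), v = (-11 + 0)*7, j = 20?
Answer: 18403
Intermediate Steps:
v = -77 (v = -11*7 = -77)
n(z) = 0 (n(z) = 0*(-5 + z²) = 0)
n(j) - 239*v = 0 - 239*(-77) = 0 + 18403 = 18403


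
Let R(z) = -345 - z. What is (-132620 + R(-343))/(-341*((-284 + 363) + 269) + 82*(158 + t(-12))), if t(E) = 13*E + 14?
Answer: 66311/58678 ≈ 1.1301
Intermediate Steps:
t(E) = 14 + 13*E
(-132620 + R(-343))/(-341*((-284 + 363) + 269) + 82*(158 + t(-12))) = (-132620 + (-345 - 1*(-343)))/(-341*((-284 + 363) + 269) + 82*(158 + (14 + 13*(-12)))) = (-132620 + (-345 + 343))/(-341*(79 + 269) + 82*(158 + (14 - 156))) = (-132620 - 2)/(-341*348 + 82*(158 - 142)) = -132622/(-118668 + 82*16) = -132622/(-118668 + 1312) = -132622/(-117356) = -132622*(-1/117356) = 66311/58678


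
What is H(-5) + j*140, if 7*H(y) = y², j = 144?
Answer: 141145/7 ≈ 20164.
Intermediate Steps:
H(y) = y²/7
H(-5) + j*140 = (⅐)*(-5)² + 144*140 = (⅐)*25 + 20160 = 25/7 + 20160 = 141145/7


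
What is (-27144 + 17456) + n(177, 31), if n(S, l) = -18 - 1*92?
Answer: -9798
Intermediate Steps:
n(S, l) = -110 (n(S, l) = -18 - 92 = -110)
(-27144 + 17456) + n(177, 31) = (-27144 + 17456) - 110 = -9688 - 110 = -9798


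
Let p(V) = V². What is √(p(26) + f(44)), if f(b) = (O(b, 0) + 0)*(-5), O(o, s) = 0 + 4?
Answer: 4*√41 ≈ 25.612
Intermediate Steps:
O(o, s) = 4
f(b) = -20 (f(b) = (4 + 0)*(-5) = 4*(-5) = -20)
√(p(26) + f(44)) = √(26² - 20) = √(676 - 20) = √656 = 4*√41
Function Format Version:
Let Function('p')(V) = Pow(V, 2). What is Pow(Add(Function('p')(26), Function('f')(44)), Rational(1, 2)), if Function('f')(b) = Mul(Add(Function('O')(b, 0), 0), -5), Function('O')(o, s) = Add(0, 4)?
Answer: Mul(4, Pow(41, Rational(1, 2))) ≈ 25.612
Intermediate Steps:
Function('O')(o, s) = 4
Function('f')(b) = -20 (Function('f')(b) = Mul(Add(4, 0), -5) = Mul(4, -5) = -20)
Pow(Add(Function('p')(26), Function('f')(44)), Rational(1, 2)) = Pow(Add(Pow(26, 2), -20), Rational(1, 2)) = Pow(Add(676, -20), Rational(1, 2)) = Pow(656, Rational(1, 2)) = Mul(4, Pow(41, Rational(1, 2)))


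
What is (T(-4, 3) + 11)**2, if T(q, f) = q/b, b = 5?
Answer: 2601/25 ≈ 104.04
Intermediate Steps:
T(q, f) = q/5
(T(-4, 3) + 11)**2 = ((1/5)*(-4) + 11)**2 = (-4/5 + 11)**2 = (51/5)**2 = 2601/25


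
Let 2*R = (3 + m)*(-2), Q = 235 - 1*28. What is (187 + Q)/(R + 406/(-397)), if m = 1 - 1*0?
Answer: -78209/997 ≈ -78.444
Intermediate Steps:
Q = 207 (Q = 235 - 28 = 207)
m = 1 (m = 1 + 0 = 1)
R = -4 (R = ((3 + 1)*(-2))/2 = (4*(-2))/2 = (½)*(-8) = -4)
(187 + Q)/(R + 406/(-397)) = (187 + 207)/(-4 + 406/(-397)) = 394/(-4 + 406*(-1/397)) = 394/(-4 - 406/397) = 394/(-1994/397) = 394*(-397/1994) = -78209/997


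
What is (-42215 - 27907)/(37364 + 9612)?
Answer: -35061/23488 ≈ -1.4927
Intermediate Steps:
(-42215 - 27907)/(37364 + 9612) = -70122/46976 = -70122*1/46976 = -35061/23488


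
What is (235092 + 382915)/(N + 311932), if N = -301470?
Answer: 618007/10462 ≈ 59.072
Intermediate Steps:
(235092 + 382915)/(N + 311932) = (235092 + 382915)/(-301470 + 311932) = 618007/10462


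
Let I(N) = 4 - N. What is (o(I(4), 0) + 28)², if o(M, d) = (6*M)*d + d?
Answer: 784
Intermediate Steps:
o(M, d) = d + 6*M*d (o(M, d) = 6*M*d + d = d + 6*M*d)
(o(I(4), 0) + 28)² = (0*(1 + 6*(4 - 1*4)) + 28)² = (0*(1 + 6*(4 - 4)) + 28)² = (0*(1 + 6*0) + 28)² = (0*(1 + 0) + 28)² = (0*1 + 28)² = (0 + 28)² = 28² = 784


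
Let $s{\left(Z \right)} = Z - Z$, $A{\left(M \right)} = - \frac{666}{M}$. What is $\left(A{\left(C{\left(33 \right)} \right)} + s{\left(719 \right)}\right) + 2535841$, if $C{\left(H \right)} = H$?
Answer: $\frac{27894029}{11} \approx 2.5358 \cdot 10^{6}$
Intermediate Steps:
$s{\left(Z \right)} = 0$
$\left(A{\left(C{\left(33 \right)} \right)} + s{\left(719 \right)}\right) + 2535841 = \left(- \frac{666}{33} + 0\right) + 2535841 = \left(\left(-666\right) \frac{1}{33} + 0\right) + 2535841 = \left(- \frac{222}{11} + 0\right) + 2535841 = - \frac{222}{11} + 2535841 = \frac{27894029}{11}$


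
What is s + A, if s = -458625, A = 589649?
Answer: 131024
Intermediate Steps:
s + A = -458625 + 589649 = 131024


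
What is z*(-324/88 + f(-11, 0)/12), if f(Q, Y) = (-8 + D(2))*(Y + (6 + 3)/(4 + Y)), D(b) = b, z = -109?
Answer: 46107/88 ≈ 523.94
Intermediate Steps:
f(Q, Y) = -54/(4 + Y) - 6*Y (f(Q, Y) = (-8 + 2)*(Y + (6 + 3)/(4 + Y)) = -6*(Y + 9/(4 + Y)) = -54/(4 + Y) - 6*Y)
z*(-324/88 + f(-11, 0)/12) = -109*(-324/88 + (6*(-9 - 1*0**2 - 4*0)/(4 + 0))/12) = -109*(-324*1/88 + (6*(-9 - 1*0 + 0)/4)*(1/12)) = -109*(-81/22 + (6*(1/4)*(-9 + 0 + 0))*(1/12)) = -109*(-81/22 + (6*(1/4)*(-9))*(1/12)) = -109*(-81/22 - 27/2*1/12) = -109*(-81/22 - 9/8) = -109*(-423/88) = 46107/88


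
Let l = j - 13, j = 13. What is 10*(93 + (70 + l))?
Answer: 1630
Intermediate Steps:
l = 0 (l = 13 - 13 = 0)
10*(93 + (70 + l)) = 10*(93 + (70 + 0)) = 10*(93 + 70) = 10*163 = 1630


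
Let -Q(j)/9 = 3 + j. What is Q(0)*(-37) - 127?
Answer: 872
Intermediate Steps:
Q(j) = -27 - 9*j (Q(j) = -9*(3 + j) = -27 - 9*j)
Q(0)*(-37) - 127 = (-27 - 9*0)*(-37) - 127 = (-27 + 0)*(-37) - 127 = -27*(-37) - 127 = 999 - 127 = 872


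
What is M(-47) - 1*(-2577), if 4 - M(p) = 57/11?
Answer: 28334/11 ≈ 2575.8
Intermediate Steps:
M(p) = -13/11 (M(p) = 4 - 57/11 = -13/11)
M(-47) - 1*(-2577) = -13/11 - 1*(-2577) = -13/11 + 2577 = 28334/11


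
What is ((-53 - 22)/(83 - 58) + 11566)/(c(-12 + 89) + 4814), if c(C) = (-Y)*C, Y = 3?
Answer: 11563/4583 ≈ 2.5230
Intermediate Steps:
c(C) = -3*C (c(C) = (-1*3)*C = -3*C)
((-53 - 22)/(83 - 58) + 11566)/(c(-12 + 89) + 4814) = ((-53 - 22)/(83 - 58) + 11566)/(-3*(-12 + 89) + 4814) = (-75/25 + 11566)/(-3*77 + 4814) = (-75*1/25 + 11566)/(-231 + 4814) = (-3 + 11566)/4583 = 11563*(1/4583) = 11563/4583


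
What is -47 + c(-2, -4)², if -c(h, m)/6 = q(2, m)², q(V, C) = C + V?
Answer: 529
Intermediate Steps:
c(h, m) = -6*(2 + m)² (c(h, m) = -6*(m + 2)² = -6*(2 + m)²)
-47 + c(-2, -4)² = -47 + (-6*(2 - 4)²)² = -47 + (-6*(-2)²)² = -47 + (-6*4)² = -47 + (-24)² = -47 + 576 = 529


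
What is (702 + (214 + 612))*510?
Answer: 779280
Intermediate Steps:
(702 + (214 + 612))*510 = (702 + 826)*510 = 1528*510 = 779280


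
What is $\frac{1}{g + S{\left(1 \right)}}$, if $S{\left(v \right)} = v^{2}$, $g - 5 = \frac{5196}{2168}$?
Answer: $\frac{542}{4551} \approx 0.11909$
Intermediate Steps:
$g = \frac{4009}{542}$ ($g = 5 + \frac{5196}{2168} = 5 + 5196 \cdot \frac{1}{2168} = 5 + \frac{1299}{542} = \frac{4009}{542} \approx 7.3967$)
$\frac{1}{g + S{\left(1 \right)}} = \frac{1}{\frac{4009}{542} + 1^{2}} = \frac{1}{\frac{4009}{542} + 1} = \frac{1}{\frac{4551}{542}} = \frac{542}{4551}$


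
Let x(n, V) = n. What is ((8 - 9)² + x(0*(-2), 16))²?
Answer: 1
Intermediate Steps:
((8 - 9)² + x(0*(-2), 16))² = ((8 - 9)² + 0*(-2))² = ((-1)² + 0)² = (1 + 0)² = 1² = 1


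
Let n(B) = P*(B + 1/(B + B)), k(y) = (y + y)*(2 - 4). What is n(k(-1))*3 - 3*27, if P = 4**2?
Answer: 117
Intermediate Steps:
P = 16
k(y) = -4*y (k(y) = (2*y)*(-2) = -4*y)
n(B) = 8/B + 16*B (n(B) = 16*(B + 1/(B + B)) = 16*(B + 1/(2*B)) = 8/B + 16*B)
n(k(-1))*3 - 3*27 = (8/((-4*(-1))) + 16*(-4*(-1)))*3 - 3*27 = (8/4 + 16*4)*3 - 81 = (8*(1/4) + 64)*3 - 81 = (2 + 64)*3 - 81 = 66*3 - 81 = 198 - 81 = 117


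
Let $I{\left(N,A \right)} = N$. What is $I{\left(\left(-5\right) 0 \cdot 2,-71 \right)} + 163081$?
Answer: $163081$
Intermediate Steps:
$I{\left(\left(-5\right) 0 \cdot 2,-71 \right)} + 163081 = \left(-5\right) 0 \cdot 2 + 163081 = 0 \cdot 2 + 163081 = 0 + 163081 = 163081$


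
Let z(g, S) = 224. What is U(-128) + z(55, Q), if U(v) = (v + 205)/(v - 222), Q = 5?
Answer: 11189/50 ≈ 223.78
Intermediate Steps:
U(v) = (205 + v)/(-222 + v)
U(-128) + z(55, Q) = (205 - 128)/(-222 - 128) + 224 = 77/(-350) + 224 = -1/350*77 + 224 = -11/50 + 224 = 11189/50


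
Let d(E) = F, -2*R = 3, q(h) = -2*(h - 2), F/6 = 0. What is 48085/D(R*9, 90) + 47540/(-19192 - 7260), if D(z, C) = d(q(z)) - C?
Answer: -63811151/119034 ≈ -536.08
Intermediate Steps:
F = 0 (F = 6*0 = 0)
q(h) = 4 - 2*h (q(h) = -2*(-2 + h) = 4 - 2*h)
R = -3/2 (R = -½*3 = -3/2 ≈ -1.5000)
d(E) = 0
D(z, C) = -C (D(z, C) = 0 - C = -C)
48085/D(R*9, 90) + 47540/(-19192 - 7260) = 48085/((-1*90)) + 47540/(-19192 - 7260) = 48085/(-90) + 47540/(-26452) = 48085*(-1/90) + 47540*(-1/26452) = -9617/18 - 11885/6613 = -63811151/119034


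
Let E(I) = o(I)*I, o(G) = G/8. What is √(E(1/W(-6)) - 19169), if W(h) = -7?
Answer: 13*I*√88926/28 ≈ 138.45*I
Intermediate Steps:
o(G) = G/8 (o(G) = G*(⅛) = G/8)
E(I) = I²/8 (E(I) = (I/8)*I = I²/8)
√(E(1/W(-6)) - 19169) = √((1/(-7))²/8 - 19169) = √((-⅐)²/8 - 19169) = √((⅛)*(1/49) - 19169) = √(1/392 - 19169) = √(-7514247/392) = 13*I*√88926/28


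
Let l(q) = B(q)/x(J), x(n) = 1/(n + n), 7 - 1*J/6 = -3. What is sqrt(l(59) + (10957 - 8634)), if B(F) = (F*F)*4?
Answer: 7*sqrt(34147) ≈ 1293.5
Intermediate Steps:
J = 60 (J = 42 - 6*(-3) = 42 + 18 = 60)
x(n) = 1/(2*n)
B(F) = 4*F**2 (B(F) = F**2*4 = 4*F**2)
l(q) = 480*q**2 (l(q) = (4*q**2)/(((1/2)/60)) = (4*q**2)/(((1/2)*(1/60))) = (4*q**2)/(1/120) = (4*q**2)*120 = 480*q**2)
sqrt(l(59) + (10957 - 8634)) = sqrt(480*59**2 + (10957 - 8634)) = sqrt(480*3481 + 2323) = sqrt(1670880 + 2323) = sqrt(1673203) = 7*sqrt(34147)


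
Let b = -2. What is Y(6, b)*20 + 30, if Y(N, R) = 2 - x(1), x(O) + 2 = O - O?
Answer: 110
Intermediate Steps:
x(O) = -2 (x(O) = -2 + (O - O) = -2 + 0 = -2)
Y(N, R) = 4 (Y(N, R) = 2 - 1*(-2) = 2 + 2 = 4)
Y(6, b)*20 + 30 = 4*20 + 30 = 80 + 30 = 110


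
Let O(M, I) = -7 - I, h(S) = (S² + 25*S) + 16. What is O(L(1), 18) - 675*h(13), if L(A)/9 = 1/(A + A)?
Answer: -344275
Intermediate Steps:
h(S) = 16 + S² + 25*S
L(A) = 9/(2*A) (L(A) = 9/(A + A) = 9/((2*A)) = 9*(1/(2*A)) = 9/(2*A))
O(L(1), 18) - 675*h(13) = (-7 - 1*18) - 675*(16 + 13² + 25*13) = (-7 - 18) - 675*(16 + 169 + 325) = -25 - 675*510 = -25 - 344250 = -344275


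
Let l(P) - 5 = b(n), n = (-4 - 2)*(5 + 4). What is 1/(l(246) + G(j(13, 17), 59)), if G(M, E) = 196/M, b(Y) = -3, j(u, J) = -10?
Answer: -5/88 ≈ -0.056818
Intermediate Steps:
n = -54 (n = -6*9 = -54)
l(P) = 2 (l(P) = 5 - 3 = 2)
1/(l(246) + G(j(13, 17), 59)) = 1/(2 + 196/(-10)) = 1/(2 + 196*(-⅒)) = 1/(2 - 98/5) = 1/(-88/5) = -5/88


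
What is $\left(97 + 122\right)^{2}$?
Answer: $47961$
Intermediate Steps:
$\left(97 + 122\right)^{2} = 219^{2} = 47961$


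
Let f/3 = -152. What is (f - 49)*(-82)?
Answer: 41410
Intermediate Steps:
f = -456 (f = 3*(-152) = -456)
(f - 49)*(-82) = (-456 - 49)*(-82) = -505*(-82) = 41410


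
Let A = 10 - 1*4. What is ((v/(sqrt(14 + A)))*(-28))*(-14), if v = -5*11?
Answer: -2156*sqrt(5) ≈ -4821.0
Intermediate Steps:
A = 6 (A = 10 - 4 = 6)
v = -55
((v/(sqrt(14 + A)))*(-28))*(-14) = (-55/sqrt(14 + 6)*(-28))*(-14) = (-55*sqrt(5)/10*(-28))*(-14) = (-11*sqrt(5)/2*(-28))*(-14) = (154*sqrt(5))*(-14) = -2156*sqrt(5)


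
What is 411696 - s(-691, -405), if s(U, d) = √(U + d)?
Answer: 411696 - 2*I*√274 ≈ 4.117e+5 - 33.106*I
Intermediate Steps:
411696 - s(-691, -405) = 411696 - √(-691 - 405) = 411696 - √(-1096) = 411696 - 2*I*√274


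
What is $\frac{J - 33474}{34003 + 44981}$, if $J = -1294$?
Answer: $- \frac{4346}{9873} \approx -0.44019$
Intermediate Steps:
$\frac{J - 33474}{34003 + 44981} = \frac{-1294 - 33474}{34003 + 44981} = - \frac{34768}{78984} = \left(-34768\right) \frac{1}{78984} = - \frac{4346}{9873}$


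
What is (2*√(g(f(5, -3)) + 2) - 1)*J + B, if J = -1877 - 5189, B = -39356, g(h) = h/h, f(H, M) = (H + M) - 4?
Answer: -32290 - 14132*√3 ≈ -56767.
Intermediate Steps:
f(H, M) = -4 + H + M
g(h) = 1
J = -7066
(2*√(g(f(5, -3)) + 2) - 1)*J + B = (2*√(1 + 2) - 1)*(-7066) - 39356 = (2*√3 - 1)*(-7066) - 39356 = (-1 + 2*√3)*(-7066) - 39356 = (7066 - 14132*√3) - 39356 = -32290 - 14132*√3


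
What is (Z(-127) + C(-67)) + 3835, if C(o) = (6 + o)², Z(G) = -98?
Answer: 7458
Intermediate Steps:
(Z(-127) + C(-67)) + 3835 = (-98 + (6 - 67)²) + 3835 = (-98 + (-61)²) + 3835 = (-98 + 3721) + 3835 = 3623 + 3835 = 7458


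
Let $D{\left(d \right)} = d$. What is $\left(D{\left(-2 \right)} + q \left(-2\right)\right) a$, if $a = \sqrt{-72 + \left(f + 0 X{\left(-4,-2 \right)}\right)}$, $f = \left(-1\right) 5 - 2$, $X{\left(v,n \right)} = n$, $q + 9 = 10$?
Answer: $- 4 i \sqrt{79} \approx - 35.553 i$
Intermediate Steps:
$q = 1$ ($q = -9 + 10 = 1$)
$f = -7$ ($f = -5 - 2 = -7$)
$a = i \sqrt{79}$ ($a = \sqrt{-72 + \left(-7 + 0 \left(-2\right)\right)} = \sqrt{-72 + \left(-7 + 0\right)} = \sqrt{-72 - 7} = \sqrt{-79} = i \sqrt{79} \approx 8.8882 i$)
$\left(D{\left(-2 \right)} + q \left(-2\right)\right) a = \left(-2 + 1 \left(-2\right)\right) i \sqrt{79} = \left(-2 - 2\right) i \sqrt{79} = - 4 i \sqrt{79}$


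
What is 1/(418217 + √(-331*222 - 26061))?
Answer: 418217/174905558632 - I*√99543/174905558632 ≈ 2.3911e-6 - 1.8039e-9*I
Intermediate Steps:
1/(418217 + √(-331*222 - 26061)) = 1/(418217 + √(-73482 - 26061)) = 1/(418217 + √(-99543)) = 1/(418217 + I*√99543)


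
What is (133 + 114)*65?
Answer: 16055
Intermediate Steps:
(133 + 114)*65 = 247*65 = 16055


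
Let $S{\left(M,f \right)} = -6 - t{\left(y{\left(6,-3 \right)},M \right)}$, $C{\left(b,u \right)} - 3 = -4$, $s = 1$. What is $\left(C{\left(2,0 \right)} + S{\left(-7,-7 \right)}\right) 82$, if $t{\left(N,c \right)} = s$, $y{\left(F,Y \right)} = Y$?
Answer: $-656$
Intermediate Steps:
$t{\left(N,c \right)} = 1$
$C{\left(b,u \right)} = -1$ ($C{\left(b,u \right)} = 3 - 4 = -1$)
$S{\left(M,f \right)} = -7$ ($S{\left(M,f \right)} = -6 - 1 = -7$)
$\left(C{\left(2,0 \right)} + S{\left(-7,-7 \right)}\right) 82 = \left(-1 - 7\right) 82 = \left(-8\right) 82 = -656$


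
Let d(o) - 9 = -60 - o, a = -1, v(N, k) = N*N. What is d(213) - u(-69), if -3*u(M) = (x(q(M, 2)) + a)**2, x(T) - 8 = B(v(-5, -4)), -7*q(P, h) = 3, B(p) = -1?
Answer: -252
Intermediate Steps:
v(N, k) = N**2
q(P, h) = -3/7 (q(P, h) = -1/7*3 = -3/7)
x(T) = 7 (x(T) = 8 - 1 = 7)
d(o) = -51 - o (d(o) = 9 + (-60 - o) = -51 - o)
u(M) = -12 (u(M) = -(7 - 1)**2/3 = -1/3*6**2 = -1/3*36 = -12)
d(213) - u(-69) = (-51 - 1*213) - 1*(-12) = (-51 - 213) + 12 = -264 + 12 = -252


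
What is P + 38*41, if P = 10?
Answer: 1568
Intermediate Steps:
P + 38*41 = 10 + 38*41 = 10 + 1558 = 1568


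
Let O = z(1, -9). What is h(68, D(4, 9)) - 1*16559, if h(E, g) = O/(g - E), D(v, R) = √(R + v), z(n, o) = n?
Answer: -76353617/4611 - √13/4611 ≈ -16559.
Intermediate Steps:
O = 1
h(E, g) = 1/(g - E)
h(68, D(4, 9)) - 1*16559 = 1/(√(9 + 4) - 1*68) - 1*16559 = 1/(√13 - 68) - 16559 = 1/(-68 + √13) - 16559 = -16559 + 1/(-68 + √13)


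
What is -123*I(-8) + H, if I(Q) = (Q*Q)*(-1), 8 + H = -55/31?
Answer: 243729/31 ≈ 7862.2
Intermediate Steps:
H = -303/31 (H = -8 - 55/31 = -303/31 ≈ -9.7742)
I(Q) = -Q² (I(Q) = Q²*(-1) = -Q²)
-123*I(-8) + H = -(-123)*(-8)² - 303/31 = -(-123)*64 - 303/31 = -123*(-64) - 303/31 = 7872 - 303/31 = 243729/31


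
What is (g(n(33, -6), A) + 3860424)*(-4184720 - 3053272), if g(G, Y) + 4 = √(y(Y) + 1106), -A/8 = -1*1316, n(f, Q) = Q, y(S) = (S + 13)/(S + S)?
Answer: -27941689076640 - 904749*√7665198933/329 ≈ -2.7942e+13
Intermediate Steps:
y(S) = (13 + S)/(2*S) (y(S) = (13 + S)/((2*S)) = (13 + S)*(1/(2*S)) = (13 + S)/(2*S))
A = 10528 (A = -(-8)*1316 = -8*(-1316) = 10528)
g(G, Y) = -4 + √(1106 + (13 + Y)/(2*Y)) (g(G, Y) = -4 + √((13 + Y)/(2*Y) + 1106) = -4 + √(1106 + (13 + Y)/(2*Y)))
(g(n(33, -6), A) + 3860424)*(-4184720 - 3053272) = ((-4 + √(4426 + 26/10528)/2) + 3860424)*(-4184720 - 3053272) = ((-4 + √(4426 + 26*(1/10528))/2) + 3860424)*(-7237992) = ((-4 + √(4426 + 13/5264)/2) + 3860424)*(-7237992) = ((-4 + √(23298477/5264)/2) + 3860424)*(-7237992) = ((-4 + (√7665198933/1316)/2) + 3860424)*(-7237992) = ((-4 + √7665198933/2632) + 3860424)*(-7237992) = (3860420 + √7665198933/2632)*(-7237992) = -27941689076640 - 904749*√7665198933/329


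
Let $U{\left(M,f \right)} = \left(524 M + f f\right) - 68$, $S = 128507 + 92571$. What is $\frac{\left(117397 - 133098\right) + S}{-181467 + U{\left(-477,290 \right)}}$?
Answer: $- \frac{205377}{347383} \approx -0.59121$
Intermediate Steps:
$S = 221078$
$U{\left(M,f \right)} = -68 + f^{2} + 524 M$ ($U{\left(M,f \right)} = \left(524 M + f^{2}\right) - 68 = \left(f^{2} + 524 M\right) - 68 = -68 + f^{2} + 524 M$)
$\frac{\left(117397 - 133098\right) + S}{-181467 + U{\left(-477,290 \right)}} = \frac{\left(117397 - 133098\right) + 221078}{-181467 + \left(-68 + 290^{2} + 524 \left(-477\right)\right)} = \frac{\left(117397 - 133098\right) + 221078}{-181467 - 165916} = \frac{-15701 + 221078}{-181467 - 165916} = \frac{205377}{-347383} = 205377 \left(- \frac{1}{347383}\right) = - \frac{205377}{347383}$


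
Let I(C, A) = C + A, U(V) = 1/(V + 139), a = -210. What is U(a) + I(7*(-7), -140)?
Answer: -13420/71 ≈ -189.01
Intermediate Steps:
U(V) = 1/(139 + V)
I(C, A) = A + C
U(a) + I(7*(-7), -140) = 1/(139 - 210) + (-140 + 7*(-7)) = 1/(-71) + (-140 - 49) = -1/71 - 189 = -13420/71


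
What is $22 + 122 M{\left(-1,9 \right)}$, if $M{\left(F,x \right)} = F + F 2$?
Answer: $-344$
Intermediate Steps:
$M{\left(F,x \right)} = 3 F$ ($M{\left(F,x \right)} = F + 2 F = 3 F$)
$22 + 122 M{\left(-1,9 \right)} = 22 + 122 \cdot 3 \left(-1\right) = 22 + 122 \left(-3\right) = 22 - 366 = -344$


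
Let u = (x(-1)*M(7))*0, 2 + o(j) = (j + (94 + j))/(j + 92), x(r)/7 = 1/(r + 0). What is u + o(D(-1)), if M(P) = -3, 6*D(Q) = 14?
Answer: -270/283 ≈ -0.95406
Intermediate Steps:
D(Q) = 7/3 (D(Q) = (⅙)*14 = 7/3)
x(r) = 7/r (x(r) = 7/(r + 0) = 7/r)
o(j) = -2 + (94 + 2*j)/(92 + j) (o(j) = -2 + (j + (94 + j))/(j + 92) = -2 + (94 + 2*j)/(92 + j))
u = 0 (u = ((7/(-1))*(-3))*0 = ((7*(-1))*(-3))*0 = -7*(-3)*0 = 21*0 = 0)
u + o(D(-1)) = 0 - 90/(92 + 7/3) = 0 - 90/283/3 = 0 - 90*3/283 = 0 - 270/283 = -270/283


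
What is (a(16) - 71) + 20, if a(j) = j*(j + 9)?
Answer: 349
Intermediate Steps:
a(j) = j*(9 + j)
(a(16) - 71) + 20 = (16*(9 + 16) - 71) + 20 = (16*25 - 71) + 20 = (400 - 71) + 20 = 329 + 20 = 349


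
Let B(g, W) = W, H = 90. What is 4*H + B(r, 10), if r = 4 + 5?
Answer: 370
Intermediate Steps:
r = 9
4*H + B(r, 10) = 4*90 + 10 = 360 + 10 = 370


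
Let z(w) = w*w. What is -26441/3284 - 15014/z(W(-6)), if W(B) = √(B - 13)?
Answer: 48803597/62396 ≈ 782.16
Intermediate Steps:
W(B) = √(-13 + B)
z(w) = w²
-26441/3284 - 15014/z(W(-6)) = -26441/3284 - 15014/(-13 - 6) = -26441*1/3284 - 15014/((√(-19))²) = -26441/3284 - 15014/((I*√19)²) = -26441/3284 - 15014/(-19) = -26441/3284 - 15014*(-1/19) = -26441/3284 + 15014/19 = 48803597/62396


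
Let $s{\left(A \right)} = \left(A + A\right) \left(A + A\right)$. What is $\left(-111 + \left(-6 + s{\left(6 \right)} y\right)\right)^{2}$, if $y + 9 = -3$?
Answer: $3404025$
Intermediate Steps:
$y = -12$ ($y = -9 - 3 = -12$)
$s{\left(A \right)} = 4 A^{2}$ ($s{\left(A \right)} = 2 A 2 A = 4 A^{2}$)
$\left(-111 + \left(-6 + s{\left(6 \right)} y\right)\right)^{2} = \left(-111 + \left(-6 + 4 \cdot 6^{2} \left(-12\right)\right)\right)^{2} = \left(-111 + \left(-6 + 4 \cdot 36 \left(-12\right)\right)\right)^{2} = \left(-111 + \left(-6 + 144 \left(-12\right)\right)\right)^{2} = \left(-111 - 1734\right)^{2} = \left(-1845\right)^{2} = 3404025$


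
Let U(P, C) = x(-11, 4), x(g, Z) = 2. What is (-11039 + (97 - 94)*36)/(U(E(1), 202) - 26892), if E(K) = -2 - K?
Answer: 10931/26890 ≈ 0.40651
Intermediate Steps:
U(P, C) = 2
(-11039 + (97 - 94)*36)/(U(E(1), 202) - 26892) = (-11039 + (97 - 94)*36)/(2 - 26892) = (-11039 + 3*36)/(-26890) = (-11039 + 108)*(-1/26890) = -10931*(-1/26890) = 10931/26890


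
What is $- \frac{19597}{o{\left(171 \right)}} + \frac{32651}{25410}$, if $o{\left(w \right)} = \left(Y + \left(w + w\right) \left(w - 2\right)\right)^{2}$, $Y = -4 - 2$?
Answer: $\frac{2596454174407}{2020648734720} \approx 1.285$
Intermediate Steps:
$Y = -6$ ($Y = -4 - 2 = -6$)
$o{\left(w \right)} = \left(-6 + 2 w \left(-2 + w\right)\right)^{2}$ ($o{\left(w \right)} = \left(-6 + \left(w + w\right) \left(w - 2\right)\right)^{2} = \left(-6 + 2 w \left(-2 + w\right)\right)^{2}$)
$- \frac{19597}{o{\left(171 \right)}} + \frac{32651}{25410} = - \frac{19597}{4 \left(3 - 171^{2} + 2 \cdot 171\right)^{2}} + \frac{32651}{25410} = - \frac{19597}{4 \left(3 - 29241 + 342\right)^{2}} + 32651 \cdot \frac{1}{25410} = - \frac{19597}{4 \left(3 - 29241 + 342\right)^{2}} + \frac{32651}{25410} = - \frac{19597}{4 \left(-28896\right)^{2}} + \frac{32651}{25410} = - \frac{19597}{4 \cdot 834978816} + \frac{32651}{25410} = - \frac{19597}{3339915264} + \frac{32651}{25410} = \frac{2596454174407}{2020648734720}$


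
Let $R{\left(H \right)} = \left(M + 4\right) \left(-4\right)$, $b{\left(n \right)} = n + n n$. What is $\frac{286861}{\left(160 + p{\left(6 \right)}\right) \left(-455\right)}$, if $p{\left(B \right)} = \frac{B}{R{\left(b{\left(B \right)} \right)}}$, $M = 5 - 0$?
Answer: $- \frac{1721166}{436345} \approx -3.9445$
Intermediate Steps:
$b{\left(n \right)} = n + n^{2}$
$M = 5$ ($M = 5 + 0 = 5$)
$R{\left(H \right)} = -36$ ($R{\left(H \right)} = \left(5 + 4\right) \left(-4\right) = 9 \left(-4\right) = -36$)
$p{\left(B \right)} = - \frac{B}{36}$ ($p{\left(B \right)} = \frac{B}{-36} = B \left(- \frac{1}{36}\right) = - \frac{B}{36}$)
$\frac{286861}{\left(160 + p{\left(6 \right)}\right) \left(-455\right)} = \frac{286861}{\left(160 - \frac{1}{6}\right) \left(-455\right)} = \frac{286861}{\frac{959}{6} \left(-455\right)} = \frac{286861}{- \frac{436345}{6}} = 286861 \left(- \frac{6}{436345}\right) = - \frac{1721166}{436345}$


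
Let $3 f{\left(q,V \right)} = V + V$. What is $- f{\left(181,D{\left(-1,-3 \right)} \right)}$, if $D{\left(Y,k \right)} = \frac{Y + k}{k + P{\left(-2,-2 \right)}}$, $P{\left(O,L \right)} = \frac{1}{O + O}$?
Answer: $- \frac{32}{39} \approx -0.82051$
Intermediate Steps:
$P{\left(O,L \right)} = \frac{1}{2 O}$
$D{\left(Y,k \right)} = \frac{Y + k}{- \frac{1}{4} + k}$ ($D{\left(Y,k \right)} = \frac{Y + k}{k + \frac{1}{2 \left(-2\right)}} = \frac{Y + k}{k + \frac{1}{2} \left(- \frac{1}{2}\right)} = \frac{Y + k}{k - \frac{1}{4}} = \frac{Y + k}{- \frac{1}{4} + k}$)
$f{\left(q,V \right)} = \frac{2 V}{3}$ ($f{\left(q,V \right)} = \frac{V + V}{3} = \frac{2 V}{3}$)
$- f{\left(181,D{\left(-1,-3 \right)} \right)} = - \frac{2 \frac{4 \left(-1 - 3\right)}{-1 + 4 \left(-3\right)}}{3} = - \frac{2 \cdot 4 \frac{1}{-1 - 12} \left(-4\right)}{3} = - \frac{2 \cdot 4 \frac{1}{-13} \left(-4\right)}{3} = - \frac{2 \cdot 4 \left(- \frac{1}{13}\right) \left(-4\right)}{3} = - \frac{2 \cdot 16}{3 \cdot 13} = \left(-1\right) \frac{32}{39} = - \frac{32}{39}$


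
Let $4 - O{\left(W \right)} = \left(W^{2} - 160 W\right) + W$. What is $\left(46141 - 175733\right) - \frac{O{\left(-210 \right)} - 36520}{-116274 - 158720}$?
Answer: $- \frac{17818568227}{137497} \approx -1.2959 \cdot 10^{5}$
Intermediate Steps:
$O{\left(W \right)} = 4 - W^{2} + 159 W$ ($O{\left(W \right)} = 4 - \left(\left(W^{2} - 160 W\right) + W\right) = 4 - \left(W^{2} - 159 W\right) = 4 - W^{2} + 159 W$)
$\left(46141 - 175733\right) - \frac{O{\left(-210 \right)} - 36520}{-116274 - 158720} = \left(46141 - 175733\right) - \frac{\left(4 - \left(-210\right)^{2} + 159 \left(-210\right)\right) - 36520}{-116274 - 158720} = \left(46141 - 175733\right) - \frac{\left(4 - 44100 - 33390\right) - 36520}{-274994} = -129592 - \left(\left(4 - 44100 - 33390\right) - 36520\right) \left(- \frac{1}{274994}\right) = -129592 - \left(-77486 - 36520\right) \left(- \frac{1}{274994}\right) = -129592 - \left(-114006\right) \left(- \frac{1}{274994}\right) = -129592 - \frac{57003}{137497} = - \frac{17818568227}{137497}$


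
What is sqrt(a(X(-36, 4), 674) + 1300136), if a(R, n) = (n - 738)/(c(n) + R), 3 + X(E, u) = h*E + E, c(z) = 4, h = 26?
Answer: 2*sqrt(306455397130)/971 ≈ 1140.2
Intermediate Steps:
X(E, u) = -3 + 27*E (X(E, u) = -3 + (26*E + E) = -3 + 27*E)
a(R, n) = (-738 + n)/(4 + R) (a(R, n) = (n - 738)/(4 + R) = (-738 + n)/(4 + R))
sqrt(a(X(-36, 4), 674) + 1300136) = sqrt((-738 + 674)/(4 + (-3 + 27*(-36))) + 1300136) = sqrt(-64/(4 + (-3 - 972)) + 1300136) = sqrt(-64/(4 - 975) + 1300136) = sqrt(-64/(-971) + 1300136) = sqrt(-1/971*(-64) + 1300136) = sqrt(64/971 + 1300136) = sqrt(1262432120/971) = 2*sqrt(306455397130)/971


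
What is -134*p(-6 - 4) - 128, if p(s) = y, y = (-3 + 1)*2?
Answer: 408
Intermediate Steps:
y = -4 (y = -2*2 = -4)
p(s) = -4
-134*p(-6 - 4) - 128 = -134*(-4) - 128 = 536 - 128 = 408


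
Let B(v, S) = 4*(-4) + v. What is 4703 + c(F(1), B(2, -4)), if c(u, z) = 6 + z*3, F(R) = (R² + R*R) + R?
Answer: 4667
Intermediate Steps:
B(v, S) = -16 + v
F(R) = R + 2*R² (F(R) = (R² + R²) + R = 2*R² + R = R + 2*R²)
c(u, z) = 6 + 3*z
4703 + c(F(1), B(2, -4)) = 4703 + (6 + 3*(-16 + 2)) = 4703 + (6 + 3*(-14)) = 4703 + (6 - 42) = 4703 - 36 = 4667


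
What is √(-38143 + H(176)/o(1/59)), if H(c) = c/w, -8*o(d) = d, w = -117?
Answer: I*√56935567/39 ≈ 193.48*I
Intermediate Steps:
o(d) = -d/8
H(c) = -c/117 (H(c) = c/(-117) = c*(-1/117) = -c/117)
√(-38143 + H(176)/o(1/59)) = √(-38143 + (-1/117*176)/((-⅛/59))) = √(-38143 - 176/(117*((-⅛*1/59)))) = √(-38143 - 176/(117*(-1/472))) = √(-38143 - 176/117*(-472)) = √(-38143 + 83072/117) = √(-4379659/117) = I*√56935567/39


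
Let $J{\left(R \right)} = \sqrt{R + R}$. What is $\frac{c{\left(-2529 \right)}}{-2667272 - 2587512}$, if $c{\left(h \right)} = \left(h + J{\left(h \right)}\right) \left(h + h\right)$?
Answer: $- \frac{6395841}{2627392} + \frac{7587 i \sqrt{562}}{2627392} \approx -2.4343 + 0.068456 i$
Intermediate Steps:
$J{\left(R \right)} = \sqrt{2} \sqrt{R}$ ($J{\left(R \right)} = \sqrt{2 R} = \sqrt{2} \sqrt{R}$)
$c{\left(h \right)} = 2 h \left(h + \sqrt{2} \sqrt{h}\right)$ ($c{\left(h \right)} = \left(h + \sqrt{2} \sqrt{h}\right) \left(h + h\right) = \left(h + \sqrt{2} \sqrt{h}\right) 2 h = 2 h \left(h + \sqrt{2} \sqrt{h}\right)$)
$\frac{c{\left(-2529 \right)}}{-2667272 - 2587512} = \frac{2 \left(-2529\right) \left(-2529 + \sqrt{2} \sqrt{-2529}\right)}{-2667272 - 2587512} = \frac{2 \left(-2529\right) \left(-2529 + \sqrt{2} \cdot 3 i \sqrt{281}\right)}{-2667272 - 2587512} = \frac{2 \left(-2529\right) \left(-2529 + 3 i \sqrt{562}\right)}{-5254784} = \left(12791682 - 15174 i \sqrt{562}\right) \left(- \frac{1}{5254784}\right) = - \frac{6395841}{2627392} + \frac{7587 i \sqrt{562}}{2627392}$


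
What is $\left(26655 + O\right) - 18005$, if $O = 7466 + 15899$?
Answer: $32015$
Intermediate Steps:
$O = 23365$
$\left(26655 + O\right) - 18005 = \left(26655 + 23365\right) - 18005 = 50020 - 18005 = 32015$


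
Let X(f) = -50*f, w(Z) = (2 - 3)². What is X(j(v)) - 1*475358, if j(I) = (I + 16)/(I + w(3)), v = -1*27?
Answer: -6179929/13 ≈ -4.7538e+5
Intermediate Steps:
v = -27
w(Z) = 1 (w(Z) = (-1)² = 1)
j(I) = (16 + I)/(1 + I) (j(I) = (I + 16)/(I + 1) = (16 + I)/(1 + I))
X(j(v)) - 1*475358 = -50*(16 - 27)/(1 - 27) - 1*475358 = -50*(-11)/(-26) - 475358 = -(-25)*(-11)/13 - 475358 = -50*11/26 - 475358 = -275/13 - 475358 = -6179929/13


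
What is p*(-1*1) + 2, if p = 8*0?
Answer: 2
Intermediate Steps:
p = 0
p*(-1*1) + 2 = 0*(-1*1) + 2 = 0*(-1) + 2 = 0 + 2 = 2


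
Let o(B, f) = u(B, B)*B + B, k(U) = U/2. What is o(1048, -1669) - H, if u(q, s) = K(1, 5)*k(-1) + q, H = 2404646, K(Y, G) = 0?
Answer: -1305294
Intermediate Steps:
k(U) = U/2 (k(U) = U*(½) = U/2)
u(q, s) = q (u(q, s) = 0*((½)*(-1)) + q = 0*(-½) + q = 0 + q = q)
o(B, f) = B + B² (o(B, f) = B*B + B = B² + B = B + B²)
o(1048, -1669) - H = 1048*(1 + 1048) - 1*2404646 = 1048*1049 - 2404646 = 1099352 - 2404646 = -1305294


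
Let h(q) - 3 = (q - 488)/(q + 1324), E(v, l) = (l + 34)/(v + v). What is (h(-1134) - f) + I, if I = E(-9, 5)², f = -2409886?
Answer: 8241807239/3420 ≈ 2.4099e+6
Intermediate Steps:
E(v, l) = (34 + l)/(2*v) (E(v, l) = (34 + l)/((2*v)) = (34 + l)*(1/(2*v)) = (34 + l)/(2*v))
I = 169/36 (I = ((½)*(34 + 5)/(-9))² = ((½)*(-⅑)*39)² = (-13/6)² = 169/36 ≈ 4.6944)
h(q) = 3 + (-488 + q)/(1324 + q) (h(q) = 3 + (q - 488)/(q + 1324) = 3 + (-488 + q)/(1324 + q))
(h(-1134) - f) + I = (4*(871 - 1134)/(1324 - 1134) - 1*(-2409886)) + 169/36 = (4*(-263)/190 + 2409886) + 169/36 = (4*(1/190)*(-263) + 2409886) + 169/36 = (-526/95 + 2409886) + 169/36 = 228938644/95 + 169/36 = 8241807239/3420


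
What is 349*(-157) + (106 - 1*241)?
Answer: -54928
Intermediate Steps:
349*(-157) + (106 - 1*241) = -54793 + (106 - 241) = -54793 - 135 = -54928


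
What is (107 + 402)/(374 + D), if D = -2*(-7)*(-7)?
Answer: 509/276 ≈ 1.8442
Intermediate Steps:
D = -98 (D = 14*(-7) = -98)
(107 + 402)/(374 + D) = (107 + 402)/(374 - 98) = 509/276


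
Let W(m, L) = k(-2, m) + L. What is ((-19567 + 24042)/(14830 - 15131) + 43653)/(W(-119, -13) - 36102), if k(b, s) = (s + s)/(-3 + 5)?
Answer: -597049/495747 ≈ -1.2043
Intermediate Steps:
k(b, s) = s (k(b, s) = (2*s)/2 = (2*s)*(1/2) = s)
W(m, L) = L + m (W(m, L) = m + L = L + m)
((-19567 + 24042)/(14830 - 15131) + 43653)/(W(-119, -13) - 36102) = ((-19567 + 24042)/(14830 - 15131) + 43653)/((-13 - 119) - 36102) = (4475/(-301) + 43653)/(-132 - 36102) = (4475*(-1/301) + 43653)/(-36234) = (-4475/301 + 43653)*(-1/36234) = (13135078/301)*(-1/36234) = -597049/495747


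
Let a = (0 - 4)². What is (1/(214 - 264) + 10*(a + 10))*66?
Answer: 428967/25 ≈ 17159.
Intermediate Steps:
a = 16 (a = (-4)² = 16)
(1/(214 - 264) + 10*(a + 10))*66 = (1/(214 - 264) + 10*(16 + 10))*66 = (1/(-50) + 10*26)*66 = (-1/50 + 260)*66 = (12999/50)*66 = 428967/25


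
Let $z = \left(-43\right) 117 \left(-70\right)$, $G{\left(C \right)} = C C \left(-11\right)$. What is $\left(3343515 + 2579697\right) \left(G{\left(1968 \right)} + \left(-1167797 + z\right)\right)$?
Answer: $-257179296197892$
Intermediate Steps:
$G{\left(C \right)} = - 11 C^{2}$ ($G{\left(C \right)} = C^{2} \left(-11\right) = - 11 C^{2}$)
$z = 352170$ ($z = \left(-5031\right) \left(-70\right) = 352170$)
$\left(3343515 + 2579697\right) \left(G{\left(1968 \right)} + \left(-1167797 + z\right)\right) = \left(3343515 + 2579697\right) \left(- 11 \cdot 1968^{2} + \left(-1167797 + 352170\right)\right) = 5923212 \left(\left(-11\right) 3873024 - 815627\right) = 5923212 \left(-42603264 - 815627\right) = 5923212 \left(-43418891\right) = -257179296197892$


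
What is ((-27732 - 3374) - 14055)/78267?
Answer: -45161/78267 ≈ -0.57701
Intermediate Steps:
((-27732 - 3374) - 14055)/78267 = (-31106 - 14055)*(1/78267) = -45161*1/78267 = -45161/78267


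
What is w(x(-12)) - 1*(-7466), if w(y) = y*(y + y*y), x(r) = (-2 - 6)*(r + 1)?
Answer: 696682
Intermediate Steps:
x(r) = -8 - 8*r (x(r) = -8*(1 + r) = -8 - 8*r)
w(y) = y*(y + y²)
w(x(-12)) - 1*(-7466) = (-8 - 8*(-12))²*(1 + (-8 - 8*(-12))) - 1*(-7466) = (-8 + 96)²*(1 + (-8 + 96)) + 7466 = 88²*(1 + 88) + 7466 = 7744*89 + 7466 = 689216 + 7466 = 696682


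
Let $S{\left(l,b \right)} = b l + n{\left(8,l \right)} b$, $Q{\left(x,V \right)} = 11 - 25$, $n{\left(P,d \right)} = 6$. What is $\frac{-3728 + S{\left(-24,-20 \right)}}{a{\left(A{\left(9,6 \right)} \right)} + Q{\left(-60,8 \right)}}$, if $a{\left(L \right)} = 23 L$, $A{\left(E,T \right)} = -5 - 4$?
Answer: $\frac{3368}{221} \approx 15.24$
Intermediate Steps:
$Q{\left(x,V \right)} = -14$ ($Q{\left(x,V \right)} = 11 - 25 = -14$)
$A{\left(E,T \right)} = -9$
$S{\left(l,b \right)} = 6 b + b l$ ($S{\left(l,b \right)} = b l + 6 b = 6 b + b l$)
$\frac{-3728 + S{\left(-24,-20 \right)}}{a{\left(A{\left(9,6 \right)} \right)} + Q{\left(-60,8 \right)}} = \frac{-3728 - 20 \left(6 - 24\right)}{23 \left(-9\right) - 14} = \frac{-3728 - -360}{-207 - 14} = \frac{-3728 + 360}{-221} = \left(-3368\right) \left(- \frac{1}{221}\right) = \frac{3368}{221}$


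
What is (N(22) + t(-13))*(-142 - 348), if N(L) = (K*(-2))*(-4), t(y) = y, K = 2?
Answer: -1470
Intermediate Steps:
N(L) = 16 (N(L) = (2*(-2))*(-4) = -4*(-4) = 16)
(N(22) + t(-13))*(-142 - 348) = (16 - 13)*(-142 - 348) = 3*(-490) = -1470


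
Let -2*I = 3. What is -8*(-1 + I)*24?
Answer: 480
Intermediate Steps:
I = -3/2 (I = -½*3 = -3/2 ≈ -1.5000)
-8*(-1 + I)*24 = -8*(-1 - 3/2)*24 = -8*(-5)/2*24 = -4*(-5)*24 = 20*24 = 480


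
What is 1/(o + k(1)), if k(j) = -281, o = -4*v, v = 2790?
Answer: -1/11441 ≈ -8.7405e-5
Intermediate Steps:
o = -11160 (o = -4*2790 = -11160)
1/(o + k(1)) = 1/(-11160 - 281) = 1/(-11441) = -1/11441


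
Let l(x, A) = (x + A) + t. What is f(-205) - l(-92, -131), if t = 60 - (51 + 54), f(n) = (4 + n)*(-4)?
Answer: 1072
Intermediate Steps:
f(n) = -16 - 4*n
t = -45 (t = 60 - 1*105 = 60 - 105 = -45)
l(x, A) = -45 + A + x (l(x, A) = (x + A) - 45 = (A + x) - 45 = -45 + A + x)
f(-205) - l(-92, -131) = (-16 - 4*(-205)) - (-45 - 131 - 92) = (-16 + 820) - 1*(-268) = 804 + 268 = 1072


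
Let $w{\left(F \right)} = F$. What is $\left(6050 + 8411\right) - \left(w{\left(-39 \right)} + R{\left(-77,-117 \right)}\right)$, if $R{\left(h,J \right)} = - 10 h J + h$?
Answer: $104667$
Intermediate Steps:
$R{\left(h,J \right)} = h - 10 J h$ ($R{\left(h,J \right)} = - 10 J h + h = h - 10 J h$)
$\left(6050 + 8411\right) - \left(w{\left(-39 \right)} + R{\left(-77,-117 \right)}\right) = \left(6050 + 8411\right) - \left(-39 - 77 \left(1 - -1170\right)\right) = 14461 - \left(-39 - 77 \left(1 + 1170\right)\right) = 14461 - \left(-39 - 90167\right) = 14461 - -90206 = 14461 + 90206 = 104667$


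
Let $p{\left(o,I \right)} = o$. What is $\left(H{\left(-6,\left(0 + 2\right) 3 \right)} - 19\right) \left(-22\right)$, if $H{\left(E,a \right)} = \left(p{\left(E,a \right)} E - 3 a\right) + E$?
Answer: $154$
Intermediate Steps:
$H{\left(E,a \right)} = E + E^{2} - 3 a$ ($H{\left(E,a \right)} = \left(E E - 3 a\right) + E = \left(E^{2} - 3 a\right) + E = E + E^{2} - 3 a$)
$\left(H{\left(-6,\left(0 + 2\right) 3 \right)} - 19\right) \left(-22\right) = \left(\left(-6 + \left(-6\right)^{2} - 3 \left(0 + 2\right) 3\right) - 19\right) \left(-22\right) = \left(\left(-6 + 36 - 3 \cdot 2 \cdot 3\right) - 19\right) \left(-22\right) = \left(\left(-6 + 36 - 18\right) - 19\right) \left(-22\right) = \left(12 - 19\right) \left(-22\right) = \left(-7\right) \left(-22\right) = 154$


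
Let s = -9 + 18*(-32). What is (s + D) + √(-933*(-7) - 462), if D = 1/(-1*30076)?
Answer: -17594461/30076 + 17*√21 ≈ -507.10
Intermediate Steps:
s = -585 (s = -9 - 576 = -585)
D = -1/30076 (D = 1/(-30076) = -1/30076 ≈ -3.3249e-5)
(s + D) + √(-933*(-7) - 462) = (-585 - 1/30076) + √(-933*(-7) - 462) = -17594461/30076 + √(6531 - 462) = -17594461/30076 + √6069 = -17594461/30076 + 17*√21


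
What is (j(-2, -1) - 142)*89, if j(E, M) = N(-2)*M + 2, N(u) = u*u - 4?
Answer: -12460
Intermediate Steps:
N(u) = -4 + u**2 (N(u) = u**2 - 4 = -4 + u**2)
j(E, M) = 2 (j(E, M) = (-4 + (-2)**2)*M + 2 = (-4 + 4)*M + 2 = 0*M + 2 = 0 + 2 = 2)
(j(-2, -1) - 142)*89 = (2 - 142)*89 = -140*89 = -12460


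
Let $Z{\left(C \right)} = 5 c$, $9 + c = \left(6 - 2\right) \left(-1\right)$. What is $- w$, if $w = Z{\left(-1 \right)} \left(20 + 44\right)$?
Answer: $4160$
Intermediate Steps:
$c = -13$ ($c = -9 + \left(6 - 2\right) \left(-1\right) = -9 + 4 \left(-1\right) = -9 - 4 = -13$)
$Z{\left(C \right)} = -65$ ($Z{\left(C \right)} = 5 \left(-13\right) = -65$)
$w = -4160$ ($w = - 65 \left(20 + 44\right) = \left(-65\right) 64 = -4160$)
$- w = \left(-1\right) \left(-4160\right) = 4160$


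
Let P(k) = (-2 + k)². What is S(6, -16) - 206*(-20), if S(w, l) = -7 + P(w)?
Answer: 4129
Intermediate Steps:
S(w, l) = -7 + (-2 + w)²
S(6, -16) - 206*(-20) = (-7 + (-2 + 6)²) - 206*(-20) = (-7 + 4²) + 4120 = (-7 + 16) + 4120 = 9 + 4120 = 4129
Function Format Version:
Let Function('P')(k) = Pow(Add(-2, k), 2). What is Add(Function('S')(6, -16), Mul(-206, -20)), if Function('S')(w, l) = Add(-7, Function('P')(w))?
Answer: 4129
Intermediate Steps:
Function('S')(w, l) = Add(-7, Pow(Add(-2, w), 2))
Add(Function('S')(6, -16), Mul(-206, -20)) = Add(Add(-7, Pow(Add(-2, 6), 2)), Mul(-206, -20)) = Add(Add(-7, Pow(4, 2)), 4120) = Add(Add(-7, 16), 4120) = Add(9, 4120) = 4129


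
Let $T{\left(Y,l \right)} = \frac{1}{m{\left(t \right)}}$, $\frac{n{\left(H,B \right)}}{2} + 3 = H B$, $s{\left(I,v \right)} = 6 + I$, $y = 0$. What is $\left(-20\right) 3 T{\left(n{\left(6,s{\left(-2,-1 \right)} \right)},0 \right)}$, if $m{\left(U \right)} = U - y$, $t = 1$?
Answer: $-60$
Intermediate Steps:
$m{\left(U \right)} = U$ ($m{\left(U \right)} = U - 0 = U + 0 = U$)
$n{\left(H,B \right)} = -6 + 2 B H$ ($n{\left(H,B \right)} = -6 + 2 H B = -6 + 2 B H$)
$T{\left(Y,l \right)} = 1$ ($T{\left(Y,l \right)} = 1^{-1} = 1$)
$\left(-20\right) 3 T{\left(n{\left(6,s{\left(-2,-1 \right)} \right)},0 \right)} = \left(-20\right) 3 \cdot 1 = \left(-60\right) 1 = -60$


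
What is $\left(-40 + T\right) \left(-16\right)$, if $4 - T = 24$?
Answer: $960$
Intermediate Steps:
$T = -20$ ($T = 4 - 24 = -20$)
$\left(-40 + T\right) \left(-16\right) = \left(-40 - 20\right) \left(-16\right) = \left(-60\right) \left(-16\right) = 960$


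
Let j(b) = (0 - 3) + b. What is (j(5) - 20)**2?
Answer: 324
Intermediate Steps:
j(b) = -3 + b
(j(5) - 20)**2 = ((-3 + 5) - 20)**2 = (2 - 20)**2 = (-18)**2 = 324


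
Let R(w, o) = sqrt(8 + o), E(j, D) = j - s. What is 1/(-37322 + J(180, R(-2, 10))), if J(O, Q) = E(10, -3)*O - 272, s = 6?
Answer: -1/36874 ≈ -2.7119e-5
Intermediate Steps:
E(j, D) = -6 + j (E(j, D) = j - 1*6 = j - 6 = -6 + j)
J(O, Q) = -272 + 4*O (J(O, Q) = (-6 + 10)*O - 272 = 4*O - 272 = -272 + 4*O)
1/(-37322 + J(180, R(-2, 10))) = 1/(-37322 + (-272 + 4*180)) = 1/(-37322 + (-272 + 720)) = 1/(-37322 + 448) = 1/(-36874) = -1/36874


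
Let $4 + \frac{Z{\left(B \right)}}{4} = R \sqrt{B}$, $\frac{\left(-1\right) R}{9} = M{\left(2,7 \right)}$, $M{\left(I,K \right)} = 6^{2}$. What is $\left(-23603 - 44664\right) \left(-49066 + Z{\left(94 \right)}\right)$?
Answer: $3350680894 + 88474032 \sqrt{94} \approx 4.2085 \cdot 10^{9}$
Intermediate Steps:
$M{\left(I,K \right)} = 36$
$R = -324$ ($R = \left(-9\right) 36 = -324$)
$Z{\left(B \right)} = -16 - 1296 \sqrt{B}$ ($Z{\left(B \right)} = -16 + 4 \left(- 324 \sqrt{B}\right) = -16 - 1296 \sqrt{B}$)
$\left(-23603 - 44664\right) \left(-49066 + Z{\left(94 \right)}\right) = \left(-23603 - 44664\right) \left(-49066 - \left(16 + 1296 \sqrt{94}\right)\right) = - 68267 \left(-49082 - 1296 \sqrt{94}\right) = 3350680894 + 88474032 \sqrt{94}$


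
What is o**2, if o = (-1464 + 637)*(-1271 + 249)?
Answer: 714352897636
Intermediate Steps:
o = 845194 (o = -827*(-1022) = 845194)
o**2 = 845194**2 = 714352897636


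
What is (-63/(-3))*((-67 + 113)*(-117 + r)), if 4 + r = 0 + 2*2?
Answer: -113022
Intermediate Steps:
r = 0 (r = -4 + (0 + 2*2) = -4 + (0 + 4) = -4 + 4 = 0)
(-63/(-3))*((-67 + 113)*(-117 + r)) = (-63/(-3))*((-67 + 113)*(-117 + 0)) = (-63*(-⅓))*(46*(-117)) = 21*(-5382) = -113022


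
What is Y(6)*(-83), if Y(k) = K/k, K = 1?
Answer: -83/6 ≈ -13.833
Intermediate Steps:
Y(k) = 1/k
Y(6)*(-83) = -83/6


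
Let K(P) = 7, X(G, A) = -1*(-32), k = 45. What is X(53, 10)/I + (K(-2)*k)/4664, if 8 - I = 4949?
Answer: 1407167/23044824 ≈ 0.061062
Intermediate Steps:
X(G, A) = 32
I = -4941 (I = 8 - 1*4949 = 8 - 4949 = -4941)
X(53, 10)/I + (K(-2)*k)/4664 = 32/(-4941) + (7*45)/4664 = 32*(-1/4941) + 315*(1/4664) = -32/4941 + 315/4664 = 1407167/23044824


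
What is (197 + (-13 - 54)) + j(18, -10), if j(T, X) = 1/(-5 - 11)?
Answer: 2079/16 ≈ 129.94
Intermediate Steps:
j(T, X) = -1/16 (j(T, X) = 1/(-16) = -1/16)
(197 + (-13 - 54)) + j(18, -10) = (197 + (-13 - 54)) - 1/16 = (197 - 67) - 1/16 = 130 - 1/16 = 2079/16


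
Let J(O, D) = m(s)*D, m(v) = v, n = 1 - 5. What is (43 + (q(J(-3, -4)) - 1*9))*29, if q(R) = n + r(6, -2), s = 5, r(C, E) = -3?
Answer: 783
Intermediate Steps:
n = -4
J(O, D) = 5*D
q(R) = -7 (q(R) = -4 - 3 = -7)
(43 + (q(J(-3, -4)) - 1*9))*29 = (43 + (-7 - 1*9))*29 = (43 + (-7 - 9))*29 = (43 - 16)*29 = 27*29 = 783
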